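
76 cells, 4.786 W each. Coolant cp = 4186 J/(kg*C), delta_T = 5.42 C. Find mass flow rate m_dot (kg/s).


Step 1: Total heat Q = 76 * 4.786 W = 363.74 W
Step 2: denom = cp * dT = 4186 * 5.42 = 22688
Step 3: m_dot = 363.74 / 22688 = 0.01603 kg/s

0.01603 kg/s


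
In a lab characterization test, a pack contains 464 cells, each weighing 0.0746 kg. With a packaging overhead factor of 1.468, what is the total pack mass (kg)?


m_pack = n * m_cell * overhead = 464 * 0.0746 * 1.468 = 50.81 kg

50.81 kg


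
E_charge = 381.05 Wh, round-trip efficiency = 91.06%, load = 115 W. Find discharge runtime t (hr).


Step 1: E_discharge = eta/100 * E_charge = 91.06/100 * 381.05 = 346.98 Wh
Step 2: t = E_discharge / P = 346.98 / 115 = 3.017 hr

3.017 hr


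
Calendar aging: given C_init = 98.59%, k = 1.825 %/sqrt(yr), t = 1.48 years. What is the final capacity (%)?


Step 1: sqrt(1.48 yr) = 1.2166
Step 2: drop = 1.825 * 1.2166 = 2.2203
Step 3: C_final = 98.59 - 2.2203 = 96.37%

96.37%


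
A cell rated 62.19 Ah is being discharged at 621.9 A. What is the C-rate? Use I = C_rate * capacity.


Rearranging: C_rate = 621.9 / 62.19 = 10C

10C


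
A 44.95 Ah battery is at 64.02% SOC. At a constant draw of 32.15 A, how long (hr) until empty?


Step 1: remaining = SOC/100 * C_total = 64.02/100 * 44.95 = 28.777 Ah
Step 2: t = remaining / I = 28.777 / 32.15 = 0.8951 hr

0.8951 hr


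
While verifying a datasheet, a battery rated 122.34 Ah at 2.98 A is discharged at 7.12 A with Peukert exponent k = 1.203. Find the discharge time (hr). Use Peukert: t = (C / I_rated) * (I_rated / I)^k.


Step 1: t_rated = C / I_rated = 122.34 / 2.98 = 41.054 hr
Step 2: ratio = 2.98 / 7.12 = 0.41854
Step 3: ratio^k = 0.41854^1.203 = 0.35071
Step 4: t = t_rated * ratio^k = 41.054 * 0.35071 = 14.40 hr

14.40 hr


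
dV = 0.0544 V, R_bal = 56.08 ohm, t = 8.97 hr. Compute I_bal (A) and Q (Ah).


First, Ohm's law: I_bal = 0.0544 V / 56.08 ohm = 9.7004e-04 A
Then Q = I * t = 9.7004e-04 A * 8.97 hr = 0.008701 Ah

I=9.7004e-04 A, Q=0.008701 Ah


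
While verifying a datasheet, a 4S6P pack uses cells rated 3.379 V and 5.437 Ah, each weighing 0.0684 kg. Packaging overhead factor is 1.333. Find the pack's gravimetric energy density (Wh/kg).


Step 1: V_pack = 4 * 3.379 = 13.516 V
Step 2: C_pack = 6 * 5.437 = 32.622 Ah
Step 3: E_pack = V_pack * C_pack = 13.516 * 32.622 = 440.92 Wh
Step 4: m_pack = 4 * 6 * 0.0684 * 1.333 = 2.1883 kg
Step 5: ED = E_pack / m_pack = 440.92 / 2.1883 = 201.5 Wh/kg

201.5 Wh/kg


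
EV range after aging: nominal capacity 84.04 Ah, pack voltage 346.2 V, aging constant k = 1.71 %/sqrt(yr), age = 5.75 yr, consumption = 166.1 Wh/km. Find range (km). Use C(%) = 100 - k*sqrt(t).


Step 1: capacity retention = 100 - 1.71 * sqrt(5.75) = 100 - 1.71 * 2.3979 = 95.9%
Step 2: C_now = 84.04 * 95.9/100 = 80.594 Ah
Step 3: E_pack = V * C_now = 346.2 * 80.594 = 27902 Wh
Step 4: range = E_pack / consumption = 27902 / 166.1 = 168.0 km

168.0 km


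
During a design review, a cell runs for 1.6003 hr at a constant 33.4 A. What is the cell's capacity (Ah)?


C = I * t = 33.4 * 1.6003 = 53.45 Ah

53.45 Ah


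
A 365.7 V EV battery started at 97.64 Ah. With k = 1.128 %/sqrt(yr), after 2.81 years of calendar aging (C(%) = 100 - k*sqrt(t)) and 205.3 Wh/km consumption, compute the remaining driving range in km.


Step 1: capacity retention = 100 - 1.128 * sqrt(2.81) = 100 - 1.128 * 1.6763 = 98.109%
Step 2: C_now = 97.64 * 98.109/100 = 95.794 Ah
Step 3: E_pack = V * C_now = 365.7 * 95.794 = 35032 Wh
Step 4: range = E_pack / consumption = 35032 / 205.3 = 170.6 km

170.6 km


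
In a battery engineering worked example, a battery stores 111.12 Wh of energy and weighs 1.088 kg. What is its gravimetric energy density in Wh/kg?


Specific energy = 111.12 Wh / 1.088 kg = 102.1 Wh/kg

102.1 Wh/kg


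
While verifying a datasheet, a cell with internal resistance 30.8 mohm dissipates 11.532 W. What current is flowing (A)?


Convert: R = 30.8 mohm = 0.0308 ohm
I = sqrt(Q / R) = sqrt(11.532 / 0.0308) = sqrt(374.42) = 19.35 A

19.35 A


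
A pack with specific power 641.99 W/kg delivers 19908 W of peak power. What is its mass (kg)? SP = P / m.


m = P / SP = 19908 / 641.99 = 31.01 kg

31.01 kg


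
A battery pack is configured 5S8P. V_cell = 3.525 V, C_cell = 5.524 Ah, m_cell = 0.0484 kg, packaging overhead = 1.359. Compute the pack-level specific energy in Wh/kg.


Step 1: V_pack = 5 * 3.525 = 17.625 V
Step 2: C_pack = 8 * 5.524 = 44.192 Ah
Step 3: E_pack = V_pack * C_pack = 17.625 * 44.192 = 778.88 Wh
Step 4: m_pack = 5 * 8 * 0.0484 * 1.359 = 2.631 kg
Step 5: ED = E_pack / m_pack = 778.88 / 2.631 = 296.0 Wh/kg

296.0 Wh/kg


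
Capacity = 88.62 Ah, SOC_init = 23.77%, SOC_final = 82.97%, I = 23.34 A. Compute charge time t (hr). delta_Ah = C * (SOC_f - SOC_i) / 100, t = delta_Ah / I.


Step 1: dSOC = 82.97% - 23.77% = 59.2%
Step 2: delta_Ah = 88.62 * 59.2 / 100 = 52.463 Ah
Step 3: t = 52.463 / 23.34 = 2.248 hr

2.248 hr


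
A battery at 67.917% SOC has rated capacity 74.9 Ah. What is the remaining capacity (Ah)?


remaining = SOC / 100 * total = 67.917 / 100 * 74.9 = 50.87 Ah

50.87 Ah


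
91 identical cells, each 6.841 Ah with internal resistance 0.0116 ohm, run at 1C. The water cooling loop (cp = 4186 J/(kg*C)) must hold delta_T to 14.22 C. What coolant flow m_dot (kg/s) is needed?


Step 1: I = 1 * 6.841 = 6.841 A
Step 2: Q_cell = I^2 * R = 6.841^2 * 0.0116 = 0.54287 W
Step 3: Q_total = 91 * 0.54287 = 49.401 W
Step 4: m_dot = Q_total / (cp * dT) = 49.401 / (4186 * 14.22) = 8.299e-04 kg/s

8.299e-04 kg/s


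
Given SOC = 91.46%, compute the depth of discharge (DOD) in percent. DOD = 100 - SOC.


Complement of SOC: DOD = 100% - 91.46% = 8.54%

8.54%


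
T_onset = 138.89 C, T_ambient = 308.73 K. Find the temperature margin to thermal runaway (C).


Convert: T_ambient = 308.73 K = 35.58 C
margin = 138.89 - 35.58 = 103.31 C

103.31 C


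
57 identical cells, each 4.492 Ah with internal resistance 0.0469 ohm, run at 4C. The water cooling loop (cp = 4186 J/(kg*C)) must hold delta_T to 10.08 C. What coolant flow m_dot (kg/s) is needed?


Step 1: I = 4 * 4.492 = 17.968 A
Step 2: Q_cell = I^2 * R = 17.968^2 * 0.0469 = 15.142 W
Step 3: Q_total = 57 * 15.142 = 863.09 W
Step 4: m_dot = Q_total / (cp * dT) = 863.09 / (4186 * 10.08) = 0.02045 kg/s

0.02045 kg/s


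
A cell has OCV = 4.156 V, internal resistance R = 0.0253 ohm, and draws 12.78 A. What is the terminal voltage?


V = OCV - I*R = 4.156 - 12.78 * 0.0253 = 3.833 V

3.833 V


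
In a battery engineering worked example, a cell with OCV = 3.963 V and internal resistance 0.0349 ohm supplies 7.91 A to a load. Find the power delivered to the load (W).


Step 1: V_terminal = OCV - I*R = 3.963 - 7.91 * 0.0349 = 3.6869 V
Step 2: P_out = V_terminal * I = 3.6869 * 7.91 = 29.16 W

29.16 W


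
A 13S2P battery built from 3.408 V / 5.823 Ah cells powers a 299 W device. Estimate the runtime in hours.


Step 1: E_pack = Ns * V_cell * Np * C_cell = 13 * 3.408 * 2 * 5.823 = 515.96 Wh
Step 2: t = E_pack / P = 515.96 / 299 = 1.726 hr

1.726 hr


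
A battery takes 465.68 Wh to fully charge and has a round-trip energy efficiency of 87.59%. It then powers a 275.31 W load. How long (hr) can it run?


Step 1: E_discharge = eta/100 * E_charge = 87.59/100 * 465.68 = 407.89 Wh
Step 2: t = E_discharge / P = 407.89 / 275.31 = 1.482 hr

1.482 hr


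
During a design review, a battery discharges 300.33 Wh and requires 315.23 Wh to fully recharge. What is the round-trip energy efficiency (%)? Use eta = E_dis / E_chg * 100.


eta_e = E_dis / E_chg * 100 = 300.33 / 315.23 * 100 = 95.27%

95.27%


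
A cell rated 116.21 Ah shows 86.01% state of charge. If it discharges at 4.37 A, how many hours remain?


Step 1: remaining = SOC/100 * C_total = 86.01/100 * 116.21 = 99.952 Ah
Step 2: t = remaining / I = 99.952 / 4.37 = 22.87 hr

22.87 hr


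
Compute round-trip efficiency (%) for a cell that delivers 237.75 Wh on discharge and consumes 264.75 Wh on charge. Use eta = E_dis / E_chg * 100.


eta_e = E_dis / E_chg * 100 = 237.75 / 264.75 * 100 = 89.80%

89.80%


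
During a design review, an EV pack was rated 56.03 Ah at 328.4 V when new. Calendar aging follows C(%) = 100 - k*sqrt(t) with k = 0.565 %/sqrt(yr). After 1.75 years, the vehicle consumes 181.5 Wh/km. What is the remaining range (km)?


Step 1: capacity retention = 100 - 0.565 * sqrt(1.75) = 100 - 0.565 * 1.3229 = 99.253%
Step 2: C_now = 56.03 * 99.253/100 = 55.611 Ah
Step 3: E_pack = V * C_now = 328.4 * 55.611 = 18263 Wh
Step 4: range = E_pack / consumption = 18263 / 181.5 = 100.6 km

100.6 km


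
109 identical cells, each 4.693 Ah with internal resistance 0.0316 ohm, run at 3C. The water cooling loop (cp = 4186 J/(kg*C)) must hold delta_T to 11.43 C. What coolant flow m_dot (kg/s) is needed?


Step 1: I = 3 * 4.693 = 14.079 A
Step 2: Q_cell = I^2 * R = 14.079^2 * 0.0316 = 6.2637 W
Step 3: Q_total = 109 * 6.2637 = 682.74 W
Step 4: m_dot = Q_total / (cp * dT) = 682.74 / (4186 * 11.43) = 0.01427 kg/s

0.01427 kg/s


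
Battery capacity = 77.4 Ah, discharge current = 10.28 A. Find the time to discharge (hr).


t = capacity / current = 77.4 / 10.28 = 7.529 hr

7.529 hr


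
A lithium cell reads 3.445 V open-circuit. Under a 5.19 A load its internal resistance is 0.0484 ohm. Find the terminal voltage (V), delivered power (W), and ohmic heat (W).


Step 1: V_terminal = OCV - I*R = 3.445 - 5.19 * 0.0484 = 3.1938 V
Step 2: P_out = V_terminal * I = 3.1938 * 5.19 = 16.58 W
Step 3: Q = I^2 * R = 5.19^2 * 0.0484 = 1.304 W

V=3.1938 V, P=16.58 W, Q=1.304 W


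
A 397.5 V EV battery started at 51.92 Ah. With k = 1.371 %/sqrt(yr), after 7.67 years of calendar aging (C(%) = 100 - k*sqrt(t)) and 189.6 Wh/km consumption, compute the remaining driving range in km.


Step 1: capacity retention = 100 - 1.371 * sqrt(7.67) = 100 - 1.371 * 2.7695 = 96.203%
Step 2: C_now = 51.92 * 96.203/100 = 49.949 Ah
Step 3: E_pack = V * C_now = 397.5 * 49.949 = 19855 Wh
Step 4: range = E_pack / consumption = 19855 / 189.6 = 104.7 km

104.7 km


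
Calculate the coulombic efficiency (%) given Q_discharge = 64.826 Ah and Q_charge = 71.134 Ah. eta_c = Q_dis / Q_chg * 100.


Coulombic efficiency = 64.826/71.134 * 100% = 91.13%

91.13%


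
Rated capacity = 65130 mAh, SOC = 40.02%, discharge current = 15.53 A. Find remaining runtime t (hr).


Convert: C_total = 65130 mAh = 65.13 Ah
Step 1: remaining = SOC/100 * C_total = 40.02/100 * 65.13 = 26.065 Ah
Step 2: t = remaining / I = 26.065 / 15.53 = 1.678 hr

1.678 hr


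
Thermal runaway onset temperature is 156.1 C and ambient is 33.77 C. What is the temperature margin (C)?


margin = T_onset - T_ambient = 156.1 - 33.77 = 122.33 C

122.33 C


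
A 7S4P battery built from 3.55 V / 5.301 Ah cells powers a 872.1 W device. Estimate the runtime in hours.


Step 1: E_pack = Ns * V_cell * Np * C_cell = 7 * 3.55 * 4 * 5.301 = 526.92 Wh
Step 2: t = E_pack / P = 526.92 / 872.1 = 0.6042 hr

0.6042 hr


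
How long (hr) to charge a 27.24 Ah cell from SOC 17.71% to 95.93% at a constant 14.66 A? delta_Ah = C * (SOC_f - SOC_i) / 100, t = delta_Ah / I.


Step 1: dSOC = 95.93% - 17.71% = 78.22%
Step 2: delta_Ah = 27.24 * 78.22 / 100 = 21.307 Ah
Step 3: t = 21.307 / 14.66 = 1.453 hr

1.453 hr


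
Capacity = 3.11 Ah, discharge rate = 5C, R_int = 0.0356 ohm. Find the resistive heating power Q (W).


Step 1: I = C_rate * capacity = 5 * 3.11 = 15.55 A
Step 2: Q = I^2 * R = 15.55^2 * 0.0356 = 241.8 * 0.0356 = 8.608 W

8.608 W


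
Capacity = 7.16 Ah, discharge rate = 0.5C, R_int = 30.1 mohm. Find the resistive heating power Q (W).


Convert: R = 30.1 mohm = 0.0301 ohm
Step 1: I = C_rate * capacity = 0.5 * 7.16 = 3.58 A
Step 2: Q = I^2 * R = 3.58^2 * 0.0301 = 12.816 * 0.0301 = 0.3858 W

0.3858 W


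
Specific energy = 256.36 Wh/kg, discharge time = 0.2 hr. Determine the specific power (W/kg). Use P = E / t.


Specific power = 256.36 Wh/kg / 0.2 hr = 1282 W/kg

1282 W/kg


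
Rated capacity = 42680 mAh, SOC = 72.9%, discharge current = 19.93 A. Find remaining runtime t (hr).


Convert: C_total = 42680 mAh = 42.68 Ah
Step 1: remaining = SOC/100 * C_total = 72.9/100 * 42.68 = 31.114 Ah
Step 2: t = remaining / I = 31.114 / 19.93 = 1.561 hr

1.561 hr


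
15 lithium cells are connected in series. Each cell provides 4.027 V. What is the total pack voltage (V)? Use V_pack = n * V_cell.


Series voltages add: 15 * 4.027 V = 60.405 V

60.405 V


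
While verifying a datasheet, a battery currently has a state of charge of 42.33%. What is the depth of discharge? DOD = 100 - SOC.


DOD = 100 - SOC = 100 - 42.33 = 57.67%

57.67%


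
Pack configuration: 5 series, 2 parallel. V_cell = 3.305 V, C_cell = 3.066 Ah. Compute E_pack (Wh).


E = Ns * Vcell * Np * Ccell = 5 * 3.305 * 2 * 3.066 = 101.3 Wh

101.3 Wh


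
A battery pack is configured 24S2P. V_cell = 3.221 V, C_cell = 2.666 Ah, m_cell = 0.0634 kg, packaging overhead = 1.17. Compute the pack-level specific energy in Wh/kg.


Step 1: V_pack = 24 * 3.221 = 77.304 V
Step 2: C_pack = 2 * 2.666 = 5.332 Ah
Step 3: E_pack = V_pack * C_pack = 77.304 * 5.332 = 412.18 Wh
Step 4: m_pack = 24 * 2 * 0.0634 * 1.17 = 3.5605 kg
Step 5: ED = E_pack / m_pack = 412.18 / 3.5605 = 115.8 Wh/kg

115.8 Wh/kg


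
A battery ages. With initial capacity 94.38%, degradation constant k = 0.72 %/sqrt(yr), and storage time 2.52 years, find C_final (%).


sqrt(t) = sqrt(2.52) = 1.5875
C_final = 94.38 - 0.72 * 1.5875 = 93.24%

93.24%


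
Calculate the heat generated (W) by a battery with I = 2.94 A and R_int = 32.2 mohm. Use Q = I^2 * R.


Convert: R = 32.2 mohm = 0.0322 ohm
I^2 = 8.6436
Q = 8.6436 * 0.0322 = 0.2783 W

0.2783 W


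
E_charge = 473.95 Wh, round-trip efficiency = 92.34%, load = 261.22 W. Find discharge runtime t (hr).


Step 1: E_discharge = eta/100 * E_charge = 92.34/100 * 473.95 = 437.65 Wh
Step 2: t = E_discharge / P = 437.65 / 261.22 = 1.675 hr

1.675 hr


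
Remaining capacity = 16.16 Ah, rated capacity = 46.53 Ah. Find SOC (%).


SOC% = 16.16 / 46.53 * 100 = 34.73%

34.73%


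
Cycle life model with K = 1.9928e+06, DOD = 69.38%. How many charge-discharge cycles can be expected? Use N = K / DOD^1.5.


DOD^1.5 = 577.9
N = K / DOD^1.5 = 1.9928e+06 / 577.9 = 3448

3448 cycles


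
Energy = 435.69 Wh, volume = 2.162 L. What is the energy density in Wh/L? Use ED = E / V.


ED = E / V = 435.69 / 2.162 = 201.5 Wh/L

201.5 Wh/L


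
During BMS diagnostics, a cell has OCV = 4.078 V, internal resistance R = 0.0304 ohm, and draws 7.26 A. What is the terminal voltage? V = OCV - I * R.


V = OCV - I*R = 4.078 - 7.26 * 0.0304 = 3.857 V

3.857 V


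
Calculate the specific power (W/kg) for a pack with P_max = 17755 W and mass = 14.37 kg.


Specific power = 17755 W / 14.37 kg = 1236 W/kg

1236 W/kg


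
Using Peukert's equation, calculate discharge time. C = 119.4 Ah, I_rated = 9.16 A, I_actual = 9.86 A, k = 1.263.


Step 1: t_rated = C / I_rated = 119.4 / 9.16 = 13.035 hr
Step 2: ratio = 9.16 / 9.86 = 0.92901
Step 3: ratio^k = 0.92901^1.263 = 0.91119
Step 4: t = t_rated * ratio^k = 13.035 * 0.91119 = 11.88 hr

11.88 hr


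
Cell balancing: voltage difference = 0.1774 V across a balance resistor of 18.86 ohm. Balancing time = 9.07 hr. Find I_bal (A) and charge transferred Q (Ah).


First, Ohm's law: I_bal = 0.1774 V / 18.86 ohm = 0.0094062 A
Then Q = I * t = 0.0094062 A * 9.07 hr = 0.08531 Ah

I=0.0094062 A, Q=0.08531 Ah


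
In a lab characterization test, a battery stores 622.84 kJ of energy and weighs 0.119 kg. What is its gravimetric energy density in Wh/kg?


Convert: E = 622.84 kJ = 173.01 Wh
ED = E / m = 173.01 / 0.119 = 1454 Wh/kg

1454 Wh/kg


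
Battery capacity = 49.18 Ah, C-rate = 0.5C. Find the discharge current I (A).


At 0.5C: I = 0.5 * 49.18 Ah = 24.59 A

24.59 A


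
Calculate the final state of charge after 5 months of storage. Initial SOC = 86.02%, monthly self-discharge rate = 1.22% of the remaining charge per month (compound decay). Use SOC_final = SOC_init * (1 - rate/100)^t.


decay = (1 - 1.22/100)^5 = 0.94047
SOC_final = 86.02 * 0.94047 = 80.90%

80.90%


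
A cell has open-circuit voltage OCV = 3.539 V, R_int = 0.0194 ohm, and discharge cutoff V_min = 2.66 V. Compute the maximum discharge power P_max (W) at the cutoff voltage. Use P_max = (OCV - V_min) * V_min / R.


dV = OCV - V_min = 0.879 V (so I_max = dV / R)
P_max = dV * V_min / R = 0.879 * 2.66 / 0.0194 = 120.5 W

120.5 W


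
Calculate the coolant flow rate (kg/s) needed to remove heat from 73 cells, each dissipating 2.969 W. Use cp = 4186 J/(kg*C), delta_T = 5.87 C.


Step 1: Total heat Q = 73 * 2.969 W = 216.74 W
Step 2: denom = cp * dT = 4186 * 5.87 = 24572
Step 3: m_dot = 216.74 / 24572 = 0.008821 kg/s

0.008821 kg/s


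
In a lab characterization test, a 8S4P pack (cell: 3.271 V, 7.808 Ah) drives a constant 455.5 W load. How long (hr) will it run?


Step 1: E_pack = Ns * V_cell * Np * C_cell = 8 * 3.271 * 4 * 7.808 = 817.28 Wh
Step 2: t = E_pack / P = 817.28 / 455.5 = 1.794 hr

1.794 hr


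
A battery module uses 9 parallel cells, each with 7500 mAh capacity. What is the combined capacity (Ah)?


Convert: C_cell = 7500 mAh = 7.5 Ah
C_total = 9 * 7.5 = 67.5 Ah

67.5 Ah


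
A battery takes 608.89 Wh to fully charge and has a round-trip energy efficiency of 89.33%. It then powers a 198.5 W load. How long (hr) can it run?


Step 1: E_discharge = eta/100 * E_charge = 89.33/100 * 608.89 = 543.92 Wh
Step 2: t = E_discharge / P = 543.92 / 198.5 = 2.740 hr

2.740 hr


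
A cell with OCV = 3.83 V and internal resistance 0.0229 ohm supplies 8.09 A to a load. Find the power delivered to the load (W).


Step 1: V_terminal = OCV - I*R = 3.83 - 8.09 * 0.0229 = 3.6447 V
Step 2: P_out = V_terminal * I = 3.6447 * 8.09 = 29.49 W

29.49 W


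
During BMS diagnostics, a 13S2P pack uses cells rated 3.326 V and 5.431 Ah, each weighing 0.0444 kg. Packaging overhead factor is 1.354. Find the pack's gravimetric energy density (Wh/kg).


Step 1: V_pack = 13 * 3.326 = 43.238 V
Step 2: C_pack = 2 * 5.431 = 10.862 Ah
Step 3: E_pack = V_pack * C_pack = 43.238 * 10.862 = 469.65 Wh
Step 4: m_pack = 13 * 2 * 0.0444 * 1.354 = 1.5631 kg
Step 5: ED = E_pack / m_pack = 469.65 / 1.5631 = 300.5 Wh/kg

300.5 Wh/kg


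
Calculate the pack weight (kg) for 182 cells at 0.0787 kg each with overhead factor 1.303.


Cell mass sum = 182 * 0.0787 = 14.323 kg
With overhead 1.303: m_pack = 14.323 * 1.303 = 18.66 kg

18.66 kg


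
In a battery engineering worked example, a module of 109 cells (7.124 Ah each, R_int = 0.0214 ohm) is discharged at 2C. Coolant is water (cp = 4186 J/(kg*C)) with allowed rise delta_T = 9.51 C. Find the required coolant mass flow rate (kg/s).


Step 1: I = 2 * 7.124 = 14.248 A
Step 2: Q_cell = I^2 * R = 14.248^2 * 0.0214 = 4.3443 W
Step 3: Q_total = 109 * 4.3443 = 473.53 W
Step 4: m_dot = Q_total / (cp * dT) = 473.53 / (4186 * 9.51) = 0.01190 kg/s

0.01190 kg/s


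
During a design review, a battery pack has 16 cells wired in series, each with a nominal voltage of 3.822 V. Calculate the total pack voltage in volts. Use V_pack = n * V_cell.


V_pack = n * V_cell = 16 * 3.822 = 61.152 V

61.152 V


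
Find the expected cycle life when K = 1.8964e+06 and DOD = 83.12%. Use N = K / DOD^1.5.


DOD^1.5 = 757.81
N = K / DOD^1.5 = 1.8964e+06 / 757.81 = 2502

2502 cycles


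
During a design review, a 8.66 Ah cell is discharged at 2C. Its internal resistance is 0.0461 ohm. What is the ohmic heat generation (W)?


Step 1: I = C_rate * capacity = 2 * 8.66 = 17.32 A
Step 2: Q = I^2 * R = 17.32^2 * 0.0461 = 299.98 * 0.0461 = 13.83 W

13.83 W


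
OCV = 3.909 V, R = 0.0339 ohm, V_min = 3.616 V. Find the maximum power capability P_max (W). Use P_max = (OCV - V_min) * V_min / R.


dV = OCV - V_min = 0.293 V (so I_max = dV / R)
P_max = dV * V_min / R = 0.293 * 3.616 / 0.0339 = 31.25 W

31.25 W


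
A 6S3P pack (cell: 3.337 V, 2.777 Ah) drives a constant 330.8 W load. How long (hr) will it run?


Step 1: E_pack = Ns * V_cell * Np * C_cell = 6 * 3.337 * 3 * 2.777 = 166.8 Wh
Step 2: t = E_pack / P = 166.8 / 330.8 = 0.5042 hr

0.5042 hr


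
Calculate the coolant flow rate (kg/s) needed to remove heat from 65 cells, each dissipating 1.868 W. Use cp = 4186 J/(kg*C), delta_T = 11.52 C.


Step 1: Total heat Q = 65 * 1.868 W = 121.42 W
Step 2: denom = cp * dT = 4186 * 11.52 = 48223
Step 3: m_dot = 121.42 / 48223 = 0.002518 kg/s

0.002518 kg/s


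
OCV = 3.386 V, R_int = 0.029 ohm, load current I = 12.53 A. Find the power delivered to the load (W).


Step 1: V_terminal = OCV - I*R = 3.386 - 12.53 * 0.029 = 3.0226 V
Step 2: P_out = V_terminal * I = 3.0226 * 12.53 = 37.87 W

37.87 W


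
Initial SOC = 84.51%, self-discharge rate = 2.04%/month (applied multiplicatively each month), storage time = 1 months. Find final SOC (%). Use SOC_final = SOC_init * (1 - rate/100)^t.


Monthly retention factor = 1 - 2.04/100 = 0.9796
Over 1 months: factor^1 = 0.9796
SOC_final = 84.51 * 0.9796 = 82.79%

82.79%


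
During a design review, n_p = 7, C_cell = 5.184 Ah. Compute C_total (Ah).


Parallel capacities add: 7 * 5.184 Ah = 36.288 Ah

36.288 Ah


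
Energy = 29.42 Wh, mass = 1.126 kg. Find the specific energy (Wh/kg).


Specific energy = 29.42 Wh / 1.126 kg = 26.13 Wh/kg

26.13 Wh/kg


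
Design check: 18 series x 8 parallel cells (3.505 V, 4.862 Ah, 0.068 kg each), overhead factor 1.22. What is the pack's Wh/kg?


Step 1: V_pack = 18 * 3.505 = 63.09 V
Step 2: C_pack = 8 * 4.862 = 38.896 Ah
Step 3: E_pack = V_pack * C_pack = 63.09 * 38.896 = 2453.9 Wh
Step 4: m_pack = 18 * 8 * 0.068 * 1.22 = 11.946 kg
Step 5: ED = E_pack / m_pack = 2453.9 / 11.946 = 205.4 Wh/kg

205.4 Wh/kg


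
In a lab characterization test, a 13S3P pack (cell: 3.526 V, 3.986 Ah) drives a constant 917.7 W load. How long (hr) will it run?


Step 1: E_pack = Ns * V_cell * Np * C_cell = 13 * 3.526 * 3 * 3.986 = 548.13 Wh
Step 2: t = E_pack / P = 548.13 / 917.7 = 0.5973 hr

0.5973 hr


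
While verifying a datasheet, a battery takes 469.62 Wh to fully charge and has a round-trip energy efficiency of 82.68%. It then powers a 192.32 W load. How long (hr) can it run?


Step 1: E_discharge = eta/100 * E_charge = 82.68/100 * 469.62 = 388.28 Wh
Step 2: t = E_discharge / P = 388.28 / 192.32 = 2.019 hr

2.019 hr


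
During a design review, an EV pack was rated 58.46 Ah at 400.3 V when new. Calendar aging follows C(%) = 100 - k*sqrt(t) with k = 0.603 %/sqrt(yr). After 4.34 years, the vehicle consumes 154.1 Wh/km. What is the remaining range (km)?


Step 1: capacity retention = 100 - 0.603 * sqrt(4.34) = 100 - 0.603 * 2.0833 = 98.744%
Step 2: C_now = 58.46 * 98.744/100 = 57.726 Ah
Step 3: E_pack = V * C_now = 400.3 * 57.726 = 23108 Wh
Step 4: range = E_pack / consumption = 23108 / 154.1 = 150.0 km

150.0 km


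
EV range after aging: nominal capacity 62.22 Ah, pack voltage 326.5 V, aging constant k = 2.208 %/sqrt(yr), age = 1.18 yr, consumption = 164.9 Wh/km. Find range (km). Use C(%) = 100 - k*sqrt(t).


Step 1: capacity retention = 100 - 2.208 * sqrt(1.18) = 100 - 2.208 * 1.0863 = 97.601%
Step 2: C_now = 62.22 * 97.601/100 = 60.727 Ah
Step 3: E_pack = V * C_now = 326.5 * 60.727 = 19827 Wh
Step 4: range = E_pack / consumption = 19827 / 164.9 = 120.2 km

120.2 km


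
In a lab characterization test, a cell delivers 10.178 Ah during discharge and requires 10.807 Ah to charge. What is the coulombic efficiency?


eta_c = Q_dis / Q_chg * 100 = 10.178 / 10.807 * 100 = 94.18%

94.18%


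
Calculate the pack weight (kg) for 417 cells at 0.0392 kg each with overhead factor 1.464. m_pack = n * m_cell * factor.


Cell mass sum = 417 * 0.0392 = 16.346 kg
With overhead 1.464: m_pack = 16.346 * 1.464 = 23.93 kg

23.93 kg


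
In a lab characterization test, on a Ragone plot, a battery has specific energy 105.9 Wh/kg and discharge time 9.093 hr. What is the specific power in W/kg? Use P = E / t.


P_specific = E / t = 105.9 / 9.093 = 11.65 W/kg

11.65 W/kg


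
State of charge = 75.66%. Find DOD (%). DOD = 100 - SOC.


DOD = 100 - SOC = 100 - 75.66 = 24.34%

24.34%


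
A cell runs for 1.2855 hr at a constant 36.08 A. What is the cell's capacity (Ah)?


C = I * t = 36.08 * 1.2855 = 46.38 Ah

46.38 Ah


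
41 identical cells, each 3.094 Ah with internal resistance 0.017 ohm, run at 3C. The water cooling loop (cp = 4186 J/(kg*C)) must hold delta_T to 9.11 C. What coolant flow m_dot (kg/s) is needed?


Step 1: I = 3 * 3.094 = 9.282 A
Step 2: Q_cell = I^2 * R = 9.282^2 * 0.017 = 1.4646 W
Step 3: Q_total = 41 * 1.4646 = 60.049 W
Step 4: m_dot = Q_total / (cp * dT) = 60.049 / (4186 * 9.11) = 0.001575 kg/s

0.001575 kg/s


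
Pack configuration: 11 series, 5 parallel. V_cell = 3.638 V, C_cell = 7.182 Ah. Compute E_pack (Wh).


E = Ns * Vcell * Np * Ccell = 11 * 3.638 * 5 * 7.182 = 1437 Wh

1437 Wh


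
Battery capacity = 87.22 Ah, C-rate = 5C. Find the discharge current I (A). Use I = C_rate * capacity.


I = C_rate * capacity = 5 * 87.22 = 436.1 A

436.1 A


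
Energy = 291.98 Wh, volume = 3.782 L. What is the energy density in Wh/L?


Volumetric ED = 291.98 Wh / 3.782 L = 77.20 Wh/L

77.20 Wh/L


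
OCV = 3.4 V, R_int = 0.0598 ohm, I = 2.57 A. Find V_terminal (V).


V = OCV - I*R = 3.4 - 2.57 * 0.0598 = 3.246 V

3.246 V


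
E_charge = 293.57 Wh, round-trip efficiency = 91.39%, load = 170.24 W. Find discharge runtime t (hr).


Step 1: E_discharge = eta/100 * E_charge = 91.39/100 * 293.57 = 268.29 Wh
Step 2: t = E_discharge / P = 268.29 / 170.24 = 1.576 hr

1.576 hr


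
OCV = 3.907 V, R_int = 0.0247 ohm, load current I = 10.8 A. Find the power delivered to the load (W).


Step 1: V_terminal = OCV - I*R = 3.907 - 10.8 * 0.0247 = 3.6402 V
Step 2: P_out = V_terminal * I = 3.6402 * 10.8 = 39.31 W

39.31 W


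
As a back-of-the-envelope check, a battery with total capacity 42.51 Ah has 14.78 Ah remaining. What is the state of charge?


SOC% = 14.78 / 42.51 * 100 = 34.77%

34.77%


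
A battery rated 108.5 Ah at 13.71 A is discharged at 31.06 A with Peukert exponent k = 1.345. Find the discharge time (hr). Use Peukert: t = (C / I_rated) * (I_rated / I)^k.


Step 1: t_rated = C / I_rated = 108.5 / 13.71 = 7.9139 hr
Step 2: ratio = 13.71 / 31.06 = 0.4414
Step 3: ratio^k = 0.4414^1.345 = 0.33289
Step 4: t = t_rated * ratio^k = 7.9139 * 0.33289 = 2.634 hr

2.634 hr


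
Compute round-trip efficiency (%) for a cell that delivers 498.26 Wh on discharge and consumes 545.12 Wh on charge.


Round-trip efficiency = 498.26/545.12 * 100% = 91.40%

91.40%


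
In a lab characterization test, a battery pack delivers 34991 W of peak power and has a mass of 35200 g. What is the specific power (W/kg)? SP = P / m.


Convert: m = 35200 g = 35.2 kg
Specific power = 34991 W / 35.2 kg = 994.1 W/kg

994.1 W/kg


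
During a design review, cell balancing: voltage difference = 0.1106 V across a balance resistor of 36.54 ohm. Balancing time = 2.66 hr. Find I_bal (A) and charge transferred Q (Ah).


First, Ohm's law: I_bal = 0.1106 V / 36.54 ohm = 0.0030268 A
Then Q = I * t = 0.0030268 A * 2.66 hr = 0.008051 Ah

I=0.0030268 A, Q=0.008051 Ah


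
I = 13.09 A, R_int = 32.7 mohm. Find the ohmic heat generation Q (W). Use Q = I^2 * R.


Convert: R = 32.7 mohm = 0.0327 ohm
Q = I^2 * R = 13.09^2 * 0.0327 = 5.603 W

5.603 W


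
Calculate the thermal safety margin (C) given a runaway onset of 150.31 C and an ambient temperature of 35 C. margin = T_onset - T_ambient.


Safety margin = 150.31 C - 35 C = 115.31 C

115.31 C


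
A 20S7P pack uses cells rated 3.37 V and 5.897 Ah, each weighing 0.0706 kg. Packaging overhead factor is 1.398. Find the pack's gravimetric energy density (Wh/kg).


Step 1: V_pack = 20 * 3.37 = 67.4 V
Step 2: C_pack = 7 * 5.897 = 41.279 Ah
Step 3: E_pack = V_pack * C_pack = 67.4 * 41.279 = 2782.2 Wh
Step 4: m_pack = 20 * 7 * 0.0706 * 1.398 = 13.818 kg
Step 5: ED = E_pack / m_pack = 2782.2 / 13.818 = 201.3 Wh/kg

201.3 Wh/kg


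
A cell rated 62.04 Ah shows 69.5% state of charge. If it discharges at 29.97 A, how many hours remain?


Step 1: remaining = SOC/100 * C_total = 69.5/100 * 62.04 = 43.118 Ah
Step 2: t = remaining / I = 43.118 / 29.97 = 1.439 hr

1.439 hr


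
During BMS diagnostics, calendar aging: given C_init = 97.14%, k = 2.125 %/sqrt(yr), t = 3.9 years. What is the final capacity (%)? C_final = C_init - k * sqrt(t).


Step 1: sqrt(3.9 yr) = 1.9748
Step 2: drop = 2.125 * 1.9748 = 4.1965
Step 3: C_final = 97.14 - 4.1965 = 92.94%

92.94%


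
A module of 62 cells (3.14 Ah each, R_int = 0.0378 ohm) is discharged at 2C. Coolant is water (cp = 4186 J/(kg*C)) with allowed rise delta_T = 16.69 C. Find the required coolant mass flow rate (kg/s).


Step 1: I = 2 * 3.14 = 6.28 A
Step 2: Q_cell = I^2 * R = 6.28^2 * 0.0378 = 1.4908 W
Step 3: Q_total = 62 * 1.4908 = 92.43 W
Step 4: m_dot = Q_total / (cp * dT) = 92.43 / (4186 * 16.69) = 0.001323 kg/s

0.001323 kg/s


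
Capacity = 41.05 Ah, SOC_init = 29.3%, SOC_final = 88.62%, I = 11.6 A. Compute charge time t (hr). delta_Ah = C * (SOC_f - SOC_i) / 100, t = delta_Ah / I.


delta_Ah = 41.05 * (88.62 - 29.3) / 100 = 24.351 Ah
t = delta_Ah / I = 24.351 / 11.6 = 2.099 hr

2.099 hr


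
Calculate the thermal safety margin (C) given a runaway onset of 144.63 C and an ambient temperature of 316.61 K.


Convert: T_ambient = 316.61 K = 43.46 C
margin = 144.63 - 43.46 = 101.17 C

101.17 C


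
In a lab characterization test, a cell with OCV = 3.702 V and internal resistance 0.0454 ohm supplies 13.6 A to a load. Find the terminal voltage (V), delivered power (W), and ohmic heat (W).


Step 1: V_terminal = OCV - I*R = 3.702 - 13.6 * 0.0454 = 3.0846 V
Step 2: P_out = V_terminal * I = 3.0846 * 13.6 = 41.95 W
Step 3: Q = I^2 * R = 13.6^2 * 0.0454 = 8.397 W

V=3.0846 V, P=41.95 W, Q=8.397 W


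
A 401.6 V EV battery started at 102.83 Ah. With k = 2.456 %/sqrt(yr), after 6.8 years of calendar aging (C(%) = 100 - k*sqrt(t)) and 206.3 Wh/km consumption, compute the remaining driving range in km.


Step 1: capacity retention = 100 - 2.456 * sqrt(6.8) = 100 - 2.456 * 2.6077 = 93.595%
Step 2: C_now = 102.83 * 93.595/100 = 96.244 Ah
Step 3: E_pack = V * C_now = 401.6 * 96.244 = 38652 Wh
Step 4: range = E_pack / consumption = 38652 / 206.3 = 187.4 km

187.4 km


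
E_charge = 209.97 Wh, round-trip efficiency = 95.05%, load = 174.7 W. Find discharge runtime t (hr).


Step 1: E_discharge = eta/100 * E_charge = 95.05/100 * 209.97 = 199.58 Wh
Step 2: t = E_discharge / P = 199.58 / 174.7 = 1.142 hr

1.142 hr


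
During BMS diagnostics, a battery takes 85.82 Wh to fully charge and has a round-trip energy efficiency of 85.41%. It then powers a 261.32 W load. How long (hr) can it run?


Step 1: E_discharge = eta/100 * E_charge = 85.41/100 * 85.82 = 73.299 Wh
Step 2: t = E_discharge / P = 73.299 / 261.32 = 0.2805 hr

0.2805 hr


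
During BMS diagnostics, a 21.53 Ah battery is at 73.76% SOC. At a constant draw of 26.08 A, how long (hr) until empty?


Step 1: remaining = SOC/100 * C_total = 73.76/100 * 21.53 = 15.881 Ah
Step 2: t = remaining / I = 15.881 / 26.08 = 0.6089 hr

0.6089 hr


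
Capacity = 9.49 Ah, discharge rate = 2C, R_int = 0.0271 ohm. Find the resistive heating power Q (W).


Step 1: I = C_rate * capacity = 2 * 9.49 = 18.98 A
Step 2: Q = I^2 * R = 18.98^2 * 0.0271 = 360.24 * 0.0271 = 9.763 W

9.763 W


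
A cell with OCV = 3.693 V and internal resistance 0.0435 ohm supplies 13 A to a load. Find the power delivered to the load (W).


Step 1: V_terminal = OCV - I*R = 3.693 - 13 * 0.0435 = 3.1275 V
Step 2: P_out = V_terminal * I = 3.1275 * 13 = 40.66 W

40.66 W


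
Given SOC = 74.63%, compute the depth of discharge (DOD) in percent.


DOD = 100 - SOC = 100 - 74.63 = 25.37%

25.37%


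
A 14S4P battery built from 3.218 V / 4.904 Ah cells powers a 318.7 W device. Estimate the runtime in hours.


Step 1: E_pack = Ns * V_cell * Np * C_cell = 14 * 3.218 * 4 * 4.904 = 883.74 Wh
Step 2: t = E_pack / P = 883.74 / 318.7 = 2.773 hr

2.773 hr


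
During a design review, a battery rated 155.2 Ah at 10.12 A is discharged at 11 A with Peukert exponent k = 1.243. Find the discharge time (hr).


t_rated = C / I_rated = 155.2 / 10.12 = 15.336 hr
(I_rated/I)^k = (0.92)^1.243 = 0.90155
t = t_rated * (I_rated/I)^k = 15.336 * 0.90155 = 13.83 hr

13.83 hr


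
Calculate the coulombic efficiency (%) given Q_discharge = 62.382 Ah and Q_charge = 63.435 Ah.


Coulombic efficiency = 62.382/63.435 * 100% = 98.34%

98.34%


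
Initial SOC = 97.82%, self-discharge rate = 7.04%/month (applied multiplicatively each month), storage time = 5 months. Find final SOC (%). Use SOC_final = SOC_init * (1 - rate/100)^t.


decay = (1 - 7.04/100)^5 = 0.69419
SOC_final = 97.82 * 0.69419 = 67.91%

67.91%


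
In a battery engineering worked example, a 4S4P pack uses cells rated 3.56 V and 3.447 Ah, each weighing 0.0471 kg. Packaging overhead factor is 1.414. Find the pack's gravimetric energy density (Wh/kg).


Step 1: V_pack = 4 * 3.56 = 14.24 V
Step 2: C_pack = 4 * 3.447 = 13.788 Ah
Step 3: E_pack = V_pack * C_pack = 14.24 * 13.788 = 196.34 Wh
Step 4: m_pack = 4 * 4 * 0.0471 * 1.414 = 1.0656 kg
Step 5: ED = E_pack / m_pack = 196.34 / 1.0656 = 184.3 Wh/kg

184.3 Wh/kg


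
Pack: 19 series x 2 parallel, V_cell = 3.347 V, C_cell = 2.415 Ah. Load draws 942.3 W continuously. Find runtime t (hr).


Step 1: E_pack = Ns * V_cell * Np * C_cell = 19 * 3.347 * 2 * 2.415 = 307.15 Wh
Step 2: t = E_pack / P = 307.15 / 942.3 = 0.3260 hr

0.3260 hr


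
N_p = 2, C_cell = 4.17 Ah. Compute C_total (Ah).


Parallel capacities add: 2 * 4.17 Ah = 8.34 Ah

8.34 Ah


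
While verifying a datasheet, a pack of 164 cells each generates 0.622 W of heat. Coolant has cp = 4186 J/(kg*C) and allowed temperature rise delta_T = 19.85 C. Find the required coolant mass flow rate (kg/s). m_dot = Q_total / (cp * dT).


Step 1: Total heat Q = 164 * 0.622 W = 102.01 W
Step 2: denom = cp * dT = 4186 * 19.85 = 83092
Step 3: m_dot = 102.01 / 83092 = 0.001228 kg/s

0.001228 kg/s


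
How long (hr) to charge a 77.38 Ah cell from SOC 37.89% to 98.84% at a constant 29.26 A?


delta_Ah = 77.38 * (98.84 - 37.89) / 100 = 47.163 Ah
t = delta_Ah / I = 47.163 / 29.26 = 1.612 hr

1.612 hr


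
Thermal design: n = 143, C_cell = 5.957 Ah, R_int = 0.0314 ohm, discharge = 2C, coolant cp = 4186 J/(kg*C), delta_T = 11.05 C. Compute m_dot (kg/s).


Step 1: I = 2 * 5.957 = 11.914 A
Step 2: Q_cell = I^2 * R = 11.914^2 * 0.0314 = 4.457 W
Step 3: Q_total = 143 * 4.457 = 637.35 W
Step 4: m_dot = Q_total / (cp * dT) = 637.35 / (4186 * 11.05) = 0.01378 kg/s

0.01378 kg/s


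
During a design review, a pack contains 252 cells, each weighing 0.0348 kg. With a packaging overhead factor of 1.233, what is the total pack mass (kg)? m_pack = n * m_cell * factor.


Cell mass sum = 252 * 0.0348 = 8.7696 kg
With overhead 1.233: m_pack = 8.7696 * 1.233 = 10.81 kg

10.81 kg


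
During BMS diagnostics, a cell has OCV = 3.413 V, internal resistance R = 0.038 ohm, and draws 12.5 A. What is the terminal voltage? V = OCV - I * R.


IR drop = 12.5 * 0.038 = 0.475 V
V = 3.413 - 0.475 = 2.938 V

2.938 V


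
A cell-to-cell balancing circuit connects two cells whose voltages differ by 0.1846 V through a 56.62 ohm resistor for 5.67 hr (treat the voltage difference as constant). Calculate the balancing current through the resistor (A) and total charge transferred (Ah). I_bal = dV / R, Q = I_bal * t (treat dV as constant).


First, Ohm's law: I_bal = 0.1846 V / 56.62 ohm = 0.0032603 A
Then Q = I * t = 0.0032603 A * 5.67 hr = 0.01849 Ah

I=0.0032603 A, Q=0.01849 Ah


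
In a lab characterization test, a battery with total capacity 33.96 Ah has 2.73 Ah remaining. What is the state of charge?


SOC = (remaining / total) * 100 = (2.73 / 33.96) * 100 = 8.039%

8.039%


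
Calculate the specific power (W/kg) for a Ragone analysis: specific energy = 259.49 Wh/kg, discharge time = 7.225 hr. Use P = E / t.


P_specific = E / t = 259.49 / 7.225 = 35.92 W/kg

35.92 W/kg


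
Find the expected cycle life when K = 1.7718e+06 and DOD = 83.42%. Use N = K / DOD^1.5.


Step 1: DOD^1.5 = 83.42^1.5 = 761.91
Step 2: N = 1.7718e+06 / 761.91 = 2325 cycles

2325 cycles


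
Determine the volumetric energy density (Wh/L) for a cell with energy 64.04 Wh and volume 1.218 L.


Volumetric ED = 64.04 Wh / 1.218 L = 52.58 Wh/L

52.58 Wh/L


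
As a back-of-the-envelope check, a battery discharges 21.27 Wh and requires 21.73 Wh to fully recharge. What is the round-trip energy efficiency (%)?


Round-trip efficiency = 21.27/21.73 * 100% = 97.88%

97.88%


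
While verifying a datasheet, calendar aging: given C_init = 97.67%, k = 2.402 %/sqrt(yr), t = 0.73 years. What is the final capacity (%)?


sqrt(t) = sqrt(0.73) = 0.8544
C_final = 97.67 - 2.402 * 0.8544 = 95.62%

95.62%


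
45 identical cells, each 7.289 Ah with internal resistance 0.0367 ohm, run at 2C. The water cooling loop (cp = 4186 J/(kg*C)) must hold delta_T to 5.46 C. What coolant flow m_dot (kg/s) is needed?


Step 1: I = 2 * 7.289 = 14.578 A
Step 2: Q_cell = I^2 * R = 14.578^2 * 0.0367 = 7.7994 W
Step 3: Q_total = 45 * 7.7994 = 350.97 W
Step 4: m_dot = Q_total / (cp * dT) = 350.97 / (4186 * 5.46) = 0.01536 kg/s

0.01536 kg/s


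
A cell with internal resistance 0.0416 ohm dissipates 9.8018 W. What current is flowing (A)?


I = sqrt(Q / R) = sqrt(9.8018 / 0.0416) = sqrt(235.62) = 15.35 A

15.35 A


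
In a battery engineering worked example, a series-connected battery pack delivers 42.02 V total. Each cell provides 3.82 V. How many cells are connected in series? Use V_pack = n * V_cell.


Rearranging: n = V_pack / V_cell = 42.02 / 3.82 = 11 cells

11


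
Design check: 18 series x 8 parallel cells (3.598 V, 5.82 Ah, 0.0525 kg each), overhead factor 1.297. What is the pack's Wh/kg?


Step 1: V_pack = 18 * 3.598 = 64.764 V
Step 2: C_pack = 8 * 5.82 = 46.56 Ah
Step 3: E_pack = V_pack * C_pack = 64.764 * 46.56 = 3015.4 Wh
Step 4: m_pack = 18 * 8 * 0.0525 * 1.297 = 9.8053 kg
Step 5: ED = E_pack / m_pack = 3015.4 / 9.8053 = 307.5 Wh/kg

307.5 Wh/kg


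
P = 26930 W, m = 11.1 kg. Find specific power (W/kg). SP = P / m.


SP = P / m = 26930 / 11.1 = 2426 W/kg

2426 W/kg


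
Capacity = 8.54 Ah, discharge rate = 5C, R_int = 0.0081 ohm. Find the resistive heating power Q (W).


Step 1: I = C_rate * capacity = 5 * 8.54 = 42.7 A
Step 2: Q = I^2 * R = 42.7^2 * 0.0081 = 1823.3 * 0.0081 = 14.77 W

14.77 W


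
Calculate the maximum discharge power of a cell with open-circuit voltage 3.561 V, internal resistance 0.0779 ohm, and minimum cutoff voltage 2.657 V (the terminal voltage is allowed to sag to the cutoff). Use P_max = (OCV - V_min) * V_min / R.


P_max = (OCV - V_min) * V_min / R = (3.561 - 2.657) * 2.657 / 0.0779 = 0.904 * 2.657 / 0.0779 = 30.83 W

30.83 W


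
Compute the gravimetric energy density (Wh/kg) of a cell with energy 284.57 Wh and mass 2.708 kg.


ED = E / m = 284.57 / 2.708 = 105.1 Wh/kg

105.1 Wh/kg


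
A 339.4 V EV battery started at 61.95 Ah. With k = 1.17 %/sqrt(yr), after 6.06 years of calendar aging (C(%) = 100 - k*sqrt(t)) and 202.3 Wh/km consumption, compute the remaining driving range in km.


Step 1: capacity retention = 100 - 1.17 * sqrt(6.06) = 100 - 1.17 * 2.4617 = 97.12%
Step 2: C_now = 61.95 * 97.12/100 = 60.166 Ah
Step 3: E_pack = V * C_now = 339.4 * 60.166 = 20420 Wh
Step 4: range = E_pack / consumption = 20420 / 202.3 = 100.9 km

100.9 km
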